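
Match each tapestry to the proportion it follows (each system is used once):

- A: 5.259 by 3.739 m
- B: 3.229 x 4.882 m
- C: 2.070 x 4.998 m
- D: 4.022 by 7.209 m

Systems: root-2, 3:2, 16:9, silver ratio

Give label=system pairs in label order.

A=root-2, B=3:2, C=silver ratio, D=16:9

Ratios: A ≈ 1.407; B ≈ 1.512; C ≈ 2.414; D ≈ 1.792.
Targets: root-2 ≈ 1.414; 3:2 ≈ 1.500; 16:9 ≈ 1.778; silver ratio ≈ 2.414.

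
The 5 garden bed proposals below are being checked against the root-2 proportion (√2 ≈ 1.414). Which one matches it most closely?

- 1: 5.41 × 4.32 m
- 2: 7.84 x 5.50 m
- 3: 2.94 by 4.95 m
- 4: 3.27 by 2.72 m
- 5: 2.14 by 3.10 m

Target root-2 ≈ 1.414.
1: 1.252 (Δ0.162)  2: 1.425 (Δ0.011)  3: 1.684 (Δ0.270)  4: 1.202 (Δ0.212)  5: 1.449 (Δ0.035)

2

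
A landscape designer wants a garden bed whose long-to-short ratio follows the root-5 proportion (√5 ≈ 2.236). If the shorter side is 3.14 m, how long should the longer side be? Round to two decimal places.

7.02 m

root-5 ≈ 2.23607.
Longer side = 3.14 × 2.23607 ≈ 7.0213 → 7.02 m.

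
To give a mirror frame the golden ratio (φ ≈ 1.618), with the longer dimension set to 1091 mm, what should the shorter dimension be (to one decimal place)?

674.3 mm

golden ratio ≈ 1.61803.
Shorter side = 1091 ÷ 1.61803 ≈ 674.277 → 674.3 mm.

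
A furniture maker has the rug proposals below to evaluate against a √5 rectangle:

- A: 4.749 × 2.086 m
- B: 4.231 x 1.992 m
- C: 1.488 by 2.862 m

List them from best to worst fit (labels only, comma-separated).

Ratios: A = 4.749 / 2.086 ≈ 2.277; B = 4.231 / 1.992 ≈ 2.124; C = 2.862 / 1.488 ≈ 1.923.
|Δ from 2.236|: A 0.041; B 0.112; C 0.313.

A, B, C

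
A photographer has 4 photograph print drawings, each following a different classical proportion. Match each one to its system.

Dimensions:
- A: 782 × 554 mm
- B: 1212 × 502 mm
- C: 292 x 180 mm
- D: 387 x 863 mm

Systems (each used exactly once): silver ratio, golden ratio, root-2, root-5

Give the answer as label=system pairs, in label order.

A=root-2, B=silver ratio, C=golden ratio, D=root-5

A = 782/554 ≈ 1.412 → root-2 (1.414)
B = 1212/502 ≈ 2.414 → silver ratio (2.414)
C = 292/180 ≈ 1.622 → golden ratio (1.618)
D = 863/387 ≈ 2.230 → root-5 (2.236)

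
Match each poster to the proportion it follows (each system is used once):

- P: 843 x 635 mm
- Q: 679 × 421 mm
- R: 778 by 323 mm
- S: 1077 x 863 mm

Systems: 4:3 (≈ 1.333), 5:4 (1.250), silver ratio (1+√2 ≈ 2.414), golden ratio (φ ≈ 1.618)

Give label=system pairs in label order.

P=4:3, Q=golden ratio, R=silver ratio, S=5:4

P = 843/635 ≈ 1.328 → 4:3 (1.333)
Q = 679/421 ≈ 1.613 → golden ratio (1.618)
R = 778/323 ≈ 2.409 → silver ratio (2.414)
S = 1077/863 ≈ 1.248 → 5:4 (1.250)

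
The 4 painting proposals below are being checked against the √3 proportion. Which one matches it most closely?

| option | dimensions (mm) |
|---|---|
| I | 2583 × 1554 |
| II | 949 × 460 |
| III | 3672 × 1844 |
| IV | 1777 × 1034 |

IV

Ratios (long/short): I ≈ 1.662; II ≈ 2.063; III ≈ 1.991; IV ≈ 1.719.
root-3 ≈ 1.732; option IV is nearest (Δ 0.013).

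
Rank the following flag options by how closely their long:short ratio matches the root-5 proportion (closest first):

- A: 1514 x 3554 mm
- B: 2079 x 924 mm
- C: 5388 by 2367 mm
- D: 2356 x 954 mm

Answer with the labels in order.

Ratios: A = 3554 / 1514 ≈ 2.347; B = 2079 / 924 ≈ 2.250; C = 5388 / 2367 ≈ 2.276; D = 2356 / 954 ≈ 2.470.
|Δ from 2.236|: A 0.111; B 0.014; C 0.040; D 0.234.

B, C, A, D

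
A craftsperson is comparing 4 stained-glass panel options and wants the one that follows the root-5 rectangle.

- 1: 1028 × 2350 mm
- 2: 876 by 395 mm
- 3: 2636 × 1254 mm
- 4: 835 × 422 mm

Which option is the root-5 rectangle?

2

Target root-5 ≈ 2.236.
1: 2.286 (Δ0.050)  2: 2.218 (Δ0.018)  3: 2.102 (Δ0.134)  4: 1.979 (Δ0.257)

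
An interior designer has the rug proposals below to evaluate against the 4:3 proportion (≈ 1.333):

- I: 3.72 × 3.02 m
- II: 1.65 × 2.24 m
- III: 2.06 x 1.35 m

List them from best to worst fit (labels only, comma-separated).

II, I, III

Ratios: I = 3.72 / 3.02 ≈ 1.232; II = 2.24 / 1.65 ≈ 1.358; III = 2.06 / 1.35 ≈ 1.526.
|Δ from 1.333|: I 0.101; II 0.025; III 0.193.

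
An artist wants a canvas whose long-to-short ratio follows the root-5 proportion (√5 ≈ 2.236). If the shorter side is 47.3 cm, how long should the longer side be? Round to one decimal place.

105.8 cm

root-5 ≈ 2.23607.
Longer side = 47.3 × 2.23607 ≈ 105.766 → 105.8 cm.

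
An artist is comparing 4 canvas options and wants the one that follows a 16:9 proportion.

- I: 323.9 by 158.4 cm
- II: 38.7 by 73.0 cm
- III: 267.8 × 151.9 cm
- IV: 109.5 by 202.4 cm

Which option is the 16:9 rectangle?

Ratios (long/short): I ≈ 2.045; II ≈ 1.886; III ≈ 1.763; IV ≈ 1.848.
16:9 ≈ 1.778; option III is nearest (Δ 0.015).

III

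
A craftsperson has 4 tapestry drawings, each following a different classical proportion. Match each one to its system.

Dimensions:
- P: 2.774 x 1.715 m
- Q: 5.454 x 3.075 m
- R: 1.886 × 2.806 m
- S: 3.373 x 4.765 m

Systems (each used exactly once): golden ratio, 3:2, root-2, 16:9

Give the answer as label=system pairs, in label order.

P=golden ratio, Q=16:9, R=3:2, S=root-2

P = 2.774/1.715 ≈ 1.617 → golden ratio (1.618)
Q = 5.454/3.075 ≈ 1.774 → 16:9 (1.778)
R = 2.806/1.886 ≈ 1.488 → 3:2 (1.500)
S = 4.765/3.373 ≈ 1.413 → root-2 (1.414)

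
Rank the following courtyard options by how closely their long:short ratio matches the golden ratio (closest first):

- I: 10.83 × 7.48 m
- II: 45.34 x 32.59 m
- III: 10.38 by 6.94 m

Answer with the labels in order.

I: 10.83/7.48 ≈ 1.448 → |1.448 − 1.618| = 0.170
II: 45.34/32.59 ≈ 1.391 → |1.391 − 1.618| = 0.227
III: 10.38/6.94 ≈ 1.496 → |1.496 − 1.618| = 0.122

III, I, II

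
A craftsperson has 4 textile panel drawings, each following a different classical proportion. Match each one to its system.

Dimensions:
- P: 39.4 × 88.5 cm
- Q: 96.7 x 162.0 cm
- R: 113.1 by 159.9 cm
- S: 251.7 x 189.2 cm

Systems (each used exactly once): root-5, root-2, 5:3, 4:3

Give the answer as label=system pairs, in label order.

P=root-5, Q=5:3, R=root-2, S=4:3

Ratios: P ≈ 2.246; Q ≈ 1.675; R ≈ 1.414; S ≈ 1.330.
Targets: root-5 ≈ 2.236; root-2 ≈ 1.414; 5:3 ≈ 1.667; 4:3 ≈ 1.333.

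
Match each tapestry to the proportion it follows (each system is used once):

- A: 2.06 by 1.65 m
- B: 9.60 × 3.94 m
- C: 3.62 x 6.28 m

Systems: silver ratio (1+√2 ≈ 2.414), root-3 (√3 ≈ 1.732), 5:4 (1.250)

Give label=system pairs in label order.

Ratios: A ≈ 1.248; B ≈ 2.437; C ≈ 1.735.
Targets: silver ratio ≈ 2.414; root-3 ≈ 1.732; 5:4 ≈ 1.250.

A=5:4, B=silver ratio, C=root-3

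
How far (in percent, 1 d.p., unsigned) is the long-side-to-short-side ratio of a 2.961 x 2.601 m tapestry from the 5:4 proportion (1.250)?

8.9%

Ratio = 2.961 / 2.601 ≈ 1.1384.
Ideal 5:4 = 1.2500. |1.1384 − 1.2500| / 1.2500 ≈ 8.93% → 8.9%.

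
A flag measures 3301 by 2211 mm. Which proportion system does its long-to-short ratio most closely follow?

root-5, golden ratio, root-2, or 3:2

3:2

3301/2211 ≈ 1.493. Nearest candidates are 3:2 (1.500, off by 0.007) and root-2 (1.414, off by 0.079).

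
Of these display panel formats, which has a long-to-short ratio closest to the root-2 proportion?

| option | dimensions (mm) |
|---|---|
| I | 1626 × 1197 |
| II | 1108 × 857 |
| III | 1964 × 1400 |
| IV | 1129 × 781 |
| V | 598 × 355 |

Ratios (long/short): I ≈ 1.358; II ≈ 1.293; III ≈ 1.403; IV ≈ 1.446; V ≈ 1.685.
root-2 ≈ 1.414; option III is nearest (Δ 0.011).

III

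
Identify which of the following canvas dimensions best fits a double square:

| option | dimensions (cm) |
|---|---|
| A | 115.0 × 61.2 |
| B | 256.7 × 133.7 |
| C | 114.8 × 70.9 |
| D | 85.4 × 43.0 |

Target 2:1 ≈ 2.000.
A: 1.879 (Δ0.121)  B: 1.920 (Δ0.080)  C: 1.619 (Δ0.381)  D: 1.986 (Δ0.014)

D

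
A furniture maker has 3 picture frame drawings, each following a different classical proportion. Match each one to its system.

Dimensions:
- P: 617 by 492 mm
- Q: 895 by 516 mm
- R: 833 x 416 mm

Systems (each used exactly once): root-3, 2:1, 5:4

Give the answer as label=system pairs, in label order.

Ratios: P ≈ 1.254; Q ≈ 1.734; R ≈ 2.002.
Targets: root-3 ≈ 1.732; 2:1 ≈ 2.000; 5:4 ≈ 1.250.

P=5:4, Q=root-3, R=2:1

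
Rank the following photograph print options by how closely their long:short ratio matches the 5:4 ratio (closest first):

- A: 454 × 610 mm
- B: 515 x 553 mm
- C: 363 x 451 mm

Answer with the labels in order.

Ratios: A = 610 / 454 ≈ 1.344; B = 553 / 515 ≈ 1.074; C = 451 / 363 ≈ 1.242.
|Δ from 1.250|: A 0.094; B 0.176; C 0.008.

C, A, B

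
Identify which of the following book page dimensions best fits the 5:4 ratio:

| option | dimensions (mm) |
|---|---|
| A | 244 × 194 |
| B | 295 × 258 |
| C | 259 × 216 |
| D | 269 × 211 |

A

Target 5:4 ≈ 1.250.
A: 1.258 (Δ0.008)  B: 1.143 (Δ0.107)  C: 1.199 (Δ0.051)  D: 1.275 (Δ0.025)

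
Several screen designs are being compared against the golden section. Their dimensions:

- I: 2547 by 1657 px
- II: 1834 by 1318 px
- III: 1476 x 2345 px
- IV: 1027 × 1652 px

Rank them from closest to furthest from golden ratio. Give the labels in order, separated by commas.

Ratios: I = 2547 / 1657 ≈ 1.537; II = 1834 / 1318 ≈ 1.392; III = 2345 / 1476 ≈ 1.589; IV = 1652 / 1027 ≈ 1.609.
|Δ from 1.618|: I 0.081; II 0.226; III 0.029; IV 0.009.

IV, III, I, II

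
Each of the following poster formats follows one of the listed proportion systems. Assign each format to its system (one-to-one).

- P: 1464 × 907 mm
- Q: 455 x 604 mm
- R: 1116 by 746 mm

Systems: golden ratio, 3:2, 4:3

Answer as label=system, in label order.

P=golden ratio, Q=4:3, R=3:2

P = 1464/907 ≈ 1.614 → golden ratio (1.618)
Q = 604/455 ≈ 1.327 → 4:3 (1.333)
R = 1116/746 ≈ 1.496 → 3:2 (1.500)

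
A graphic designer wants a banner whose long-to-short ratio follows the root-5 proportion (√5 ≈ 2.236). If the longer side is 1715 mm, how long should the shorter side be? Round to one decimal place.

root-5 ≈ 2.23607.
Shorter side = 1715 ÷ 2.23607 ≈ 766.971 → 767.0 mm.

767.0 mm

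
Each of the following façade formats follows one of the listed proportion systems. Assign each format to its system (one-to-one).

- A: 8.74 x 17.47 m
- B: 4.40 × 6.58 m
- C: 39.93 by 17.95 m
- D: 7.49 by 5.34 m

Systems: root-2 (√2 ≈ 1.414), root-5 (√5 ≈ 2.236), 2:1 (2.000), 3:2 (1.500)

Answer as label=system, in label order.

Ratios: A ≈ 1.999; B ≈ 1.495; C ≈ 2.225; D ≈ 1.403.
Targets: root-2 ≈ 1.414; root-5 ≈ 2.236; 2:1 ≈ 2.000; 3:2 ≈ 1.500.

A=2:1, B=3:2, C=root-5, D=root-2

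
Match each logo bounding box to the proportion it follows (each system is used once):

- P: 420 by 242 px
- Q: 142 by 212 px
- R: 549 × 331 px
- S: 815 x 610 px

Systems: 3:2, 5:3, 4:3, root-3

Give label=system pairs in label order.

P=root-3, Q=3:2, R=5:3, S=4:3

P = 420/242 ≈ 1.736 → root-3 (1.732)
Q = 212/142 ≈ 1.493 → 3:2 (1.500)
R = 549/331 ≈ 1.659 → 5:3 (1.667)
S = 815/610 ≈ 1.336 → 4:3 (1.333)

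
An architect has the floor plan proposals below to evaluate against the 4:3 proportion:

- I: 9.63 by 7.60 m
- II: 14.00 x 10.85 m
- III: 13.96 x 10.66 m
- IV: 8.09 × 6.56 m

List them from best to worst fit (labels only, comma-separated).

III, II, I, IV

I: 9.63/7.60 ≈ 1.267 → |1.267 − 1.333| = 0.066
II: 14.00/10.85 ≈ 1.290 → |1.290 − 1.333| = 0.043
III: 13.96/10.66 ≈ 1.310 → |1.310 − 1.333| = 0.023
IV: 8.09/6.56 ≈ 1.233 → |1.233 − 1.333| = 0.100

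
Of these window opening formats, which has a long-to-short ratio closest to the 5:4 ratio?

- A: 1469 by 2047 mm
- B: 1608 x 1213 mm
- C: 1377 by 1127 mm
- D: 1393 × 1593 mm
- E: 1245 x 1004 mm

E

Target 5:4 ≈ 1.250.
A: 1.393 (Δ0.143)  B: 1.326 (Δ0.076)  C: 1.222 (Δ0.028)  D: 1.144 (Δ0.106)  E: 1.240 (Δ0.010)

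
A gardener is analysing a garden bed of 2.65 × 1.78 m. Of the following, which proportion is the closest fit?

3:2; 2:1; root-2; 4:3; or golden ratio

3:2

2.65/1.78 ≈ 1.489. Nearest candidates are 3:2 (1.500, off by 0.011) and root-2 (1.414, off by 0.075).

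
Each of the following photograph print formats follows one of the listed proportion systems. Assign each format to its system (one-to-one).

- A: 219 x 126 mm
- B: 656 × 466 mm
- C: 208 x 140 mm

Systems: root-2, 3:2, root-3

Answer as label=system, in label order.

A=root-3, B=root-2, C=3:2

A = 219/126 ≈ 1.738 → root-3 (1.732)
B = 656/466 ≈ 1.408 → root-2 (1.414)
C = 208/140 ≈ 1.486 → 3:2 (1.500)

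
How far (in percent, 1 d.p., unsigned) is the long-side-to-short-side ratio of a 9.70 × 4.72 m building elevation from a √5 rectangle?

Ratio = 9.70 / 4.72 ≈ 2.0551.
Ideal root-5 ≈ 2.2361. |2.0551 − 2.2361| / 2.2361 ≈ 8.09% → 8.1%.

8.1%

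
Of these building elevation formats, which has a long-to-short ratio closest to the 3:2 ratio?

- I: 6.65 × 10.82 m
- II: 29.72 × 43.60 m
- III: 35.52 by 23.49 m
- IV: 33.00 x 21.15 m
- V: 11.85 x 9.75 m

Target 3:2 ≈ 1.500.
I: 1.627 (Δ0.127)  II: 1.467 (Δ0.033)  III: 1.512 (Δ0.012)  IV: 1.560 (Δ0.060)  V: 1.215 (Δ0.285)

III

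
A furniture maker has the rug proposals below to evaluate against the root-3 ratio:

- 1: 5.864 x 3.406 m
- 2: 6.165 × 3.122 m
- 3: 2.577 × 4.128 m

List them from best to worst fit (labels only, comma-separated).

1: 5.864/3.406 ≈ 1.722 → |1.722 − 1.732| = 0.010
2: 6.165/3.122 ≈ 1.975 → |1.975 − 1.732| = 0.243
3: 4.128/2.577 ≈ 1.602 → |1.602 − 1.732| = 0.130

1, 3, 2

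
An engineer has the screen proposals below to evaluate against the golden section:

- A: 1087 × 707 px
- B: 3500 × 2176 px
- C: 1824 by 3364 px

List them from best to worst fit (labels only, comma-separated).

B, A, C

Ratios: A = 1087 / 707 ≈ 1.537; B = 3500 / 2176 ≈ 1.608; C = 3364 / 1824 ≈ 1.844.
|Δ from 1.618|: A 0.081; B 0.010; C 0.226.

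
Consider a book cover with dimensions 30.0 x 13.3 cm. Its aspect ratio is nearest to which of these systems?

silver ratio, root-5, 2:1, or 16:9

root-5

Ratio = 30.0 / 13.3 ≈ 2.256.
Distances: silver ratio 2.414 (Δ 0.158); root-5 2.236 (Δ 0.020); 2:1 2.000 (Δ 0.256); 16:9 1.778 (Δ 0.478).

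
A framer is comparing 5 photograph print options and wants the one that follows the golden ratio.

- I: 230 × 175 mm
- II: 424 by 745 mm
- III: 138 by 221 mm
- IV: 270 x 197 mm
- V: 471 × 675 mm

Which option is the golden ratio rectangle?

III

Ratios (long/short): I ≈ 1.314; II ≈ 1.757; III ≈ 1.601; IV ≈ 1.371; V ≈ 1.433.
golden ratio ≈ 1.618; option III is nearest (Δ 0.017).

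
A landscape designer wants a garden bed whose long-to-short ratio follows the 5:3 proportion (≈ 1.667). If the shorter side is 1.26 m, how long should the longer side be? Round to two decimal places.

5:3 ≈ 1.66667.
Longer side = 1.26 × 1.66667 ≈ 2.1000 → 2.10 m.

2.10 m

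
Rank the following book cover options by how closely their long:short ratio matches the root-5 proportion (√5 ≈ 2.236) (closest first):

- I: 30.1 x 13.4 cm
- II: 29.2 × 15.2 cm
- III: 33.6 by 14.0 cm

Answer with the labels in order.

I, III, II

I: 30.1/13.4 ≈ 2.246 → |2.246 − 2.236| = 0.010
II: 29.2/15.2 ≈ 1.921 → |1.921 − 2.236| = 0.315
III: 33.6/14.0 ≈ 2.400 → |2.400 − 2.236| = 0.164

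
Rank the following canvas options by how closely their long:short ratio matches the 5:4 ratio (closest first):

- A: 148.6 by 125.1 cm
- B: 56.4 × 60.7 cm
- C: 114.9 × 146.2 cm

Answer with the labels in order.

Ratios: A = 148.6 / 125.1 ≈ 1.188; B = 60.7 / 56.4 ≈ 1.076; C = 146.2 / 114.9 ≈ 1.272.
|Δ from 1.250|: A 0.062; B 0.174; C 0.022.

C, A, B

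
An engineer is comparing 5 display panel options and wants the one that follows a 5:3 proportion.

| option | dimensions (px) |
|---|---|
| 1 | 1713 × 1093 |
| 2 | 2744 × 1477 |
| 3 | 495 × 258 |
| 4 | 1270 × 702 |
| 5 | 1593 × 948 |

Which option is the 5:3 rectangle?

5

Target 5:3 ≈ 1.667.
1: 1.567 (Δ0.100)  2: 1.858 (Δ0.191)  3: 1.919 (Δ0.252)  4: 1.809 (Δ0.142)  5: 1.680 (Δ0.013)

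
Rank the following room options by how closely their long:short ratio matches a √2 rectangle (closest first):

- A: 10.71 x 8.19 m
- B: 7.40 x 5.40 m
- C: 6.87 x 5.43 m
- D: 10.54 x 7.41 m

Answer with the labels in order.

A: 10.71/8.19 ≈ 1.308 → |1.308 − 1.414| = 0.106
B: 7.40/5.40 ≈ 1.370 → |1.370 − 1.414| = 0.044
C: 6.87/5.43 ≈ 1.265 → |1.265 − 1.414| = 0.149
D: 10.54/7.41 ≈ 1.422 → |1.422 − 1.414| = 0.008

D, B, A, C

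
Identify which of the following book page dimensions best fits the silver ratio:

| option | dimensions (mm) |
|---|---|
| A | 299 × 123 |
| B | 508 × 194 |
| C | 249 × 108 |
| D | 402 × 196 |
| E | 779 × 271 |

A

Ratios (long/short): A ≈ 2.431; B ≈ 2.619; C ≈ 2.306; D ≈ 2.051; E ≈ 2.875.
silver ratio ≈ 2.414; option A is nearest (Δ 0.017).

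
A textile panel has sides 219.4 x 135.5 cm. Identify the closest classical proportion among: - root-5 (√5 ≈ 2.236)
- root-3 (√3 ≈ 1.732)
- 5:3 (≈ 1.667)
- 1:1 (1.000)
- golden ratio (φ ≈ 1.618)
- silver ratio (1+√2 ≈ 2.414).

Ratio = 219.4 / 135.5 ≈ 1.619.
Distances: root-5 2.236 (Δ 0.617); root-3 1.732 (Δ 0.113); 5:3 1.667 (Δ 0.048); 1:1 1.000 (Δ 0.619); golden ratio 1.618 (Δ 0.001); silver ratio 2.414 (Δ 0.795).

golden ratio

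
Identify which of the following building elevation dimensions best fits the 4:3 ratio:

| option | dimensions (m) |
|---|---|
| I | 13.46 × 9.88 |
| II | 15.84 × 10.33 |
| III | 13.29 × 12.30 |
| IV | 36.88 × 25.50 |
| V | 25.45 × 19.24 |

V

Ratios (long/short): I ≈ 1.362; II ≈ 1.533; III ≈ 1.080; IV ≈ 1.446; V ≈ 1.323.
4:3 ≈ 1.333; option V is nearest (Δ 0.010).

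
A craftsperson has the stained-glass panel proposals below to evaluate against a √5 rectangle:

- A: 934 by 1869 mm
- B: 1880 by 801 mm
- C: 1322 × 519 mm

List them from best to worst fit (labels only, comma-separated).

B, A, C

Ratios: A = 1869 / 934 ≈ 2.001; B = 1880 / 801 ≈ 2.347; C = 1322 / 519 ≈ 2.547.
|Δ from 2.236|: A 0.235; B 0.111; C 0.311.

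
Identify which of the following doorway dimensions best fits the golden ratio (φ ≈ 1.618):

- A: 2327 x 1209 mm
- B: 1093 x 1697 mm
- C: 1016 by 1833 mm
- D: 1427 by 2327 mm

D

Target golden ratio ≈ 1.618.
A: 1.925 (Δ0.307)  B: 1.553 (Δ0.065)  C: 1.804 (Δ0.186)  D: 1.631 (Δ0.013)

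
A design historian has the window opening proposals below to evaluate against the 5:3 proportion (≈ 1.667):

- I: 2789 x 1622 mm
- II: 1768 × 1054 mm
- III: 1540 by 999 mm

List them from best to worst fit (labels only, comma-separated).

II, I, III

I: 2789/1622 ≈ 1.719 → |1.719 − 1.667| = 0.052
II: 1768/1054 ≈ 1.677 → |1.677 − 1.667| = 0.010
III: 1540/999 ≈ 1.542 → |1.542 − 1.667| = 0.125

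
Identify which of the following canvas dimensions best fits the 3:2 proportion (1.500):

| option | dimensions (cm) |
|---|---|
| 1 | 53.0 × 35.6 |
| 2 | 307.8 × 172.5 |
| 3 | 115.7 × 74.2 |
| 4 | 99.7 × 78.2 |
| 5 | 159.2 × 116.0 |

1

Target 3:2 ≈ 1.500.
1: 1.489 (Δ0.011)  2: 1.784 (Δ0.284)  3: 1.559 (Δ0.059)  4: 1.275 (Δ0.225)  5: 1.372 (Δ0.128)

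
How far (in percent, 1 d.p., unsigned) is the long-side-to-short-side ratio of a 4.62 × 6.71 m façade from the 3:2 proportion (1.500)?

3.2%

Ratio = 6.71 / 4.62 ≈ 1.4524.
Ideal 3:2 = 1.5000. |1.4524 − 1.5000| / 1.5000 ≈ 3.17% → 3.2%.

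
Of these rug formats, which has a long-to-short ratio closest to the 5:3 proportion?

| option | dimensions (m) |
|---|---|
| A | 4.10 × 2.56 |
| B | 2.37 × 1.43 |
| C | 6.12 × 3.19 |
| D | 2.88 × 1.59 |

Target 5:3 ≈ 1.667.
A: 1.602 (Δ0.065)  B: 1.657 (Δ0.010)  C: 1.918 (Δ0.251)  D: 1.811 (Δ0.144)

B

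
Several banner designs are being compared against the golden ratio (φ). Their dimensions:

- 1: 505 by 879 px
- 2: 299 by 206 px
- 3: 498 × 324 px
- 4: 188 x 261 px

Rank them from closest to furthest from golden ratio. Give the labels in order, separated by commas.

3, 1, 2, 4

Ratios: 1 = 879 / 505 ≈ 1.741; 2 = 299 / 206 ≈ 1.451; 3 = 498 / 324 ≈ 1.537; 4 = 261 / 188 ≈ 1.388.
|Δ from 1.618|: 1 0.123; 2 0.167; 3 0.081; 4 0.230.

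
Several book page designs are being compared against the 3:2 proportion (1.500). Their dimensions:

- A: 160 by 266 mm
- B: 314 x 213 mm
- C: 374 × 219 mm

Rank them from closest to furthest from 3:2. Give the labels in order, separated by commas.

B, A, C

Ratios: A = 266 / 160 ≈ 1.663; B = 314 / 213 ≈ 1.474; C = 374 / 219 ≈ 1.708.
|Δ from 1.500|: A 0.163; B 0.026; C 0.208.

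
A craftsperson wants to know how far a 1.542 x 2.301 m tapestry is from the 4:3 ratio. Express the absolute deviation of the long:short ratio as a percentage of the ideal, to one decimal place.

Ratio = 2.301 / 1.542 ≈ 1.4922.
Ideal 4:3 ≈ 1.3333. |1.4922 − 1.3333| / 1.3333 ≈ 11.92% → 11.9%.

11.9%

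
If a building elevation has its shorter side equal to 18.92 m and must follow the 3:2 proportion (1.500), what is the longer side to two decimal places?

3:2 = 1.50000.
Longer side = 18.92 × 1.50000 ≈ 28.3800 → 28.38 m.

28.38 m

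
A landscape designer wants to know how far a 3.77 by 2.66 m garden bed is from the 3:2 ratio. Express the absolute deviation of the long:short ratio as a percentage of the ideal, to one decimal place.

5.5%

Ratio = 3.77 / 2.66 ≈ 1.4173.
Ideal 3:2 = 1.5000. |1.4173 − 1.5000| / 1.5000 ≈ 5.51% → 5.5%.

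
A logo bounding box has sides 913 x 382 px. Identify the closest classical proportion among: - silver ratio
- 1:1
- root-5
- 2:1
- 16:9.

silver ratio

Ratio = 913 / 382 ≈ 2.390.
Distances: silver ratio 2.414 (Δ 0.024); 1:1 1.000 (Δ 1.390); root-5 2.236 (Δ 0.154); 2:1 2.000 (Δ 0.390); 16:9 1.778 (Δ 0.612).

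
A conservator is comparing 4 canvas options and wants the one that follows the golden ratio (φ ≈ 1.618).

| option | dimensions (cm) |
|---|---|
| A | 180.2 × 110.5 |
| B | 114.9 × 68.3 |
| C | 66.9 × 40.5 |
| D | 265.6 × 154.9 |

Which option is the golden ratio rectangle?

Ratios (long/short): A ≈ 1.631; B ≈ 1.682; C ≈ 1.652; D ≈ 1.715.
golden ratio ≈ 1.618; option A is nearest (Δ 0.013).

A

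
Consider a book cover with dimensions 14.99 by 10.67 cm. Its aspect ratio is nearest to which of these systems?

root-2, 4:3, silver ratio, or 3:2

14.99/10.67 ≈ 1.405. Nearest candidates are root-2 (1.414, off by 0.009) and 4:3 (1.333, off by 0.072).

root-2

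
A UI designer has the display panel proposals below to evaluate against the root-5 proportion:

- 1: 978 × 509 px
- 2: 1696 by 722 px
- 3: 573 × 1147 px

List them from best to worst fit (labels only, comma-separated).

2, 3, 1

Ratios: 1 = 978 / 509 ≈ 1.921; 2 = 1696 / 722 ≈ 2.349; 3 = 1147 / 573 ≈ 2.002.
|Δ from 2.236|: 1 0.315; 2 0.113; 3 0.234.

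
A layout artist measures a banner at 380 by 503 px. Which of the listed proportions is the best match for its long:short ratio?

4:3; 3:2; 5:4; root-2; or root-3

Ratio = 503 / 380 ≈ 1.324.
Distances: 4:3 1.333 (Δ 0.009); 3:2 1.500 (Δ 0.176); 5:4 1.250 (Δ 0.074); root-2 1.414 (Δ 0.090); root-3 1.732 (Δ 0.408).

4:3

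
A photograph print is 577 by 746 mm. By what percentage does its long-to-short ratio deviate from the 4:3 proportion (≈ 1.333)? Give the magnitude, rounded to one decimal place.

Ratio = 746 / 577 ≈ 1.2929.
Ideal 4:3 ≈ 1.3333. |1.2929 − 1.3333| / 1.3333 ≈ 3.03% → 3.0%.

3.0%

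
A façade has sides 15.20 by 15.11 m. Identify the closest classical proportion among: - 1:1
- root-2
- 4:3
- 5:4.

1:1

Ratio = 15.20 / 15.11 ≈ 1.006.
Distances: 1:1 1.000 (Δ 0.006); root-2 1.414 (Δ 0.408); 4:3 1.333 (Δ 0.327); 5:4 1.250 (Δ 0.244).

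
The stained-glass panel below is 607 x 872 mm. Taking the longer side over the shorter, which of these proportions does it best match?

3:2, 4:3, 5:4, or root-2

root-2

Ratio = 872 / 607 ≈ 1.437.
Distances: 3:2 1.500 (Δ 0.063); 4:3 1.333 (Δ 0.104); 5:4 1.250 (Δ 0.187); root-2 1.414 (Δ 0.023).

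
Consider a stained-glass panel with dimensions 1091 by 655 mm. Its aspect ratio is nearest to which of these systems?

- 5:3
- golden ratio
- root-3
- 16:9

5:3

Ratio = 1091 / 655 ≈ 1.666.
Distances: 5:3 1.667 (Δ 0.001); golden ratio 1.618 (Δ 0.048); root-3 1.732 (Δ 0.066); 16:9 1.778 (Δ 0.112).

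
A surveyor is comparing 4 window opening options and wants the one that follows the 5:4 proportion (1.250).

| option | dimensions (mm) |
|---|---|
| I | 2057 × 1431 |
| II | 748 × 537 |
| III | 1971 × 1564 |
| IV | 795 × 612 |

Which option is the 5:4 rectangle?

Target 5:4 ≈ 1.250.
I: 1.437 (Δ0.187)  II: 1.393 (Δ0.143)  III: 1.260 (Δ0.010)  IV: 1.299 (Δ0.049)

III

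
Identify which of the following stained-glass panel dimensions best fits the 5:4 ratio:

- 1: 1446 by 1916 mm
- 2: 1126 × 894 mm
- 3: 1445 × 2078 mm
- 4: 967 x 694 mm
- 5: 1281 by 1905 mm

Ratios (long/short): 1 ≈ 1.325; 2 ≈ 1.260; 3 ≈ 1.438; 4 ≈ 1.393; 5 ≈ 1.487.
5:4 ≈ 1.250; option 2 is nearest (Δ 0.010).

2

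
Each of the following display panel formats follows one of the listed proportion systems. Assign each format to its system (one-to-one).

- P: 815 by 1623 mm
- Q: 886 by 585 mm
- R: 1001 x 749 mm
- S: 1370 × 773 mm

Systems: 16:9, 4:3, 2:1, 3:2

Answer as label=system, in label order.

P=2:1, Q=3:2, R=4:3, S=16:9

P = 1623/815 ≈ 1.991 → 2:1 (2.000)
Q = 886/585 ≈ 1.515 → 3:2 (1.500)
R = 1001/749 ≈ 1.336 → 4:3 (1.333)
S = 1370/773 ≈ 1.772 → 16:9 (1.778)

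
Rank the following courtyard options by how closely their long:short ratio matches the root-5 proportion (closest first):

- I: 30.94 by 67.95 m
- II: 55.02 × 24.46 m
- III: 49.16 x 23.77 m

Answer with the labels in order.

II, I, III

Ratios: I = 67.95 / 30.94 ≈ 2.196; II = 55.02 / 24.46 ≈ 2.249; III = 49.16 / 23.77 ≈ 2.068.
|Δ from 2.236|: I 0.040; II 0.013; III 0.168.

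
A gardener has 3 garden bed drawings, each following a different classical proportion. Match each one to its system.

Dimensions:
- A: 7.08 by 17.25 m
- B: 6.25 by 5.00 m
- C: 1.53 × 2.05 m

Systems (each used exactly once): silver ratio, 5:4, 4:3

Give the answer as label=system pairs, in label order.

A=silver ratio, B=5:4, C=4:3

Ratios: A ≈ 2.436; B ≈ 1.250; C ≈ 1.340.
Targets: silver ratio ≈ 2.414; 5:4 ≈ 1.250; 4:3 ≈ 1.333.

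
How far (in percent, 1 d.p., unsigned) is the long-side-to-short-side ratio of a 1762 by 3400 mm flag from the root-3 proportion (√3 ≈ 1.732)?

Ratio = 3400 / 1762 ≈ 1.9296.
Ideal root-3 ≈ 1.7321. |1.9296 − 1.7321| / 1.7321 ≈ 11.40% → 11.4%.

11.4%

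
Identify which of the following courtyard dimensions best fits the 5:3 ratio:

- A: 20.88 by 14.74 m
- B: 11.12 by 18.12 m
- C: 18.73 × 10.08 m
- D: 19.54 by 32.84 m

D

Ratios (long/short): A ≈ 1.417; B ≈ 1.629; C ≈ 1.858; D ≈ 1.681.
5:3 ≈ 1.667; option D is nearest (Δ 0.014).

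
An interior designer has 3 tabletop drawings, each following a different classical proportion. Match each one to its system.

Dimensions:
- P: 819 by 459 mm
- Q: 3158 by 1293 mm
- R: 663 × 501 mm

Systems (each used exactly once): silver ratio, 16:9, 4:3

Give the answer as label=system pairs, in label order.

P=16:9, Q=silver ratio, R=4:3

Ratios: P ≈ 1.784; Q ≈ 2.442; R ≈ 1.323.
Targets: silver ratio ≈ 2.414; 16:9 ≈ 1.778; 4:3 ≈ 1.333.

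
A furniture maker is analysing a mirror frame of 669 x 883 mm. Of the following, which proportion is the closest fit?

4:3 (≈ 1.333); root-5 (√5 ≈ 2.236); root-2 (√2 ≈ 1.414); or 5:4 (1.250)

4:3

883/669 ≈ 1.320. Nearest candidates are 4:3 (1.333, off by 0.013) and 5:4 (1.250, off by 0.070).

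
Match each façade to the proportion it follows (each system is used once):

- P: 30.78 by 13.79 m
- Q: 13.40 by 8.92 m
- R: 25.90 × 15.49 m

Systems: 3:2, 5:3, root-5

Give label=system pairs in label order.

P=root-5, Q=3:2, R=5:3

Ratios: P ≈ 2.232; Q ≈ 1.502; R ≈ 1.672.
Targets: 3:2 ≈ 1.500; 5:3 ≈ 1.667; root-5 ≈ 2.236.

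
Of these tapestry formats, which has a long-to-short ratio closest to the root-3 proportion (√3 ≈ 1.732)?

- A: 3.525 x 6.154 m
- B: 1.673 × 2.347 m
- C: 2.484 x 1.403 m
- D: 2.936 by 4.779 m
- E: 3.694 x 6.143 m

Ratios (long/short): A ≈ 1.746; B ≈ 1.403; C ≈ 1.770; D ≈ 1.628; E ≈ 1.663.
root-3 ≈ 1.732; option A is nearest (Δ 0.014).

A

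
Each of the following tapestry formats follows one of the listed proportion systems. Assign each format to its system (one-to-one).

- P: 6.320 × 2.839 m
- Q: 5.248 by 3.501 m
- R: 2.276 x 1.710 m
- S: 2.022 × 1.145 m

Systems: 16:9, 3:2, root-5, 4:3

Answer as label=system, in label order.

Ratios: P ≈ 2.226; Q ≈ 1.499; R ≈ 1.331; S ≈ 1.766.
Targets: 16:9 ≈ 1.778; 3:2 ≈ 1.500; root-5 ≈ 2.236; 4:3 ≈ 1.333.

P=root-5, Q=3:2, R=4:3, S=16:9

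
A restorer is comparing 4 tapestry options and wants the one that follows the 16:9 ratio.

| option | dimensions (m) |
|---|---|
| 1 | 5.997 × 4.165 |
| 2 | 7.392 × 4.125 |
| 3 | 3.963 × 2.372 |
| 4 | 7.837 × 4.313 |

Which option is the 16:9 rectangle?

2

Ratios (long/short): 1 ≈ 1.440; 2 ≈ 1.792; 3 ≈ 1.671; 4 ≈ 1.817.
16:9 ≈ 1.778; option 2 is nearest (Δ 0.014).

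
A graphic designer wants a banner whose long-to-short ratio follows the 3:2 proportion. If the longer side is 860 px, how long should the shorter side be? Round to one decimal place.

3:2 = 1.50000.
Shorter side = 860 ÷ 1.50000 ≈ 573.333 → 573.3 px.

573.3 px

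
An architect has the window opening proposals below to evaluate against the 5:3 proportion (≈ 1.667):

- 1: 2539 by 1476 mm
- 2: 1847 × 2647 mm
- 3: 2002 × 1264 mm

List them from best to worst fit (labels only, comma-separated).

1, 3, 2

1: 2539/1476 ≈ 1.720 → |1.720 − 1.667| = 0.053
2: 2647/1847 ≈ 1.433 → |1.433 − 1.667| = 0.234
3: 2002/1264 ≈ 1.584 → |1.584 − 1.667| = 0.083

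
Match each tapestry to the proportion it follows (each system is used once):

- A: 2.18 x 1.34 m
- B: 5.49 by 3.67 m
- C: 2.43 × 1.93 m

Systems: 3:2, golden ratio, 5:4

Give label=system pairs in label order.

A=golden ratio, B=3:2, C=5:4

A = 2.18/1.34 ≈ 1.627 → golden ratio (1.618)
B = 5.49/3.67 ≈ 1.496 → 3:2 (1.500)
C = 2.43/1.93 ≈ 1.259 → 5:4 (1.250)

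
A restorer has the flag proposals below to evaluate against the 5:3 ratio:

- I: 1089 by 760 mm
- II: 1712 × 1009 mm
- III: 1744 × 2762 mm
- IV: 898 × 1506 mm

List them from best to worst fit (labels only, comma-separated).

IV, II, III, I

Ratios: I = 1089 / 760 ≈ 1.433; II = 1712 / 1009 ≈ 1.697; III = 2762 / 1744 ≈ 1.584; IV = 1506 / 898 ≈ 1.677.
|Δ from 1.667|: I 0.234; II 0.030; III 0.083; IV 0.010.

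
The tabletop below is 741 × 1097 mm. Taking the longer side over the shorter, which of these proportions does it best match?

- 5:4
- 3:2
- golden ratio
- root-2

3:2

1097/741 ≈ 1.480. Nearest candidates are 3:2 (1.500, off by 0.020) and root-2 (1.414, off by 0.066).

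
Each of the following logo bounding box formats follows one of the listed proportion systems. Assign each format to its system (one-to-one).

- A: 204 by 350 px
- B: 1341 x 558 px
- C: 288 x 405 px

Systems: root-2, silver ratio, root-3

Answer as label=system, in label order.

A=root-3, B=silver ratio, C=root-2

Ratios: A ≈ 1.716; B ≈ 2.403; C ≈ 1.406.
Targets: root-2 ≈ 1.414; silver ratio ≈ 2.414; root-3 ≈ 1.732.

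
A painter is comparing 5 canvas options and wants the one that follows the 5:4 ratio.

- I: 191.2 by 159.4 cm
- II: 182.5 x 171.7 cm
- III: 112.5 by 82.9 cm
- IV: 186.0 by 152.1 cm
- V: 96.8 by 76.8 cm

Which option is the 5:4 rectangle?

Target 5:4 ≈ 1.250.
I: 1.199 (Δ0.051)  II: 1.063 (Δ0.187)  III: 1.357 (Δ0.107)  IV: 1.223 (Δ0.027)  V: 1.260 (Δ0.010)

V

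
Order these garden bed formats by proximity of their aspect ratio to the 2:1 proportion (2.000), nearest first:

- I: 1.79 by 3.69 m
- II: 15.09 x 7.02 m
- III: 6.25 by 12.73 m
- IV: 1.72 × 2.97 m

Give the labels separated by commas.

I: 3.69/1.79 ≈ 2.061 → |2.061 − 2.000| = 0.061
II: 15.09/7.02 ≈ 2.150 → |2.150 − 2.000| = 0.150
III: 12.73/6.25 ≈ 2.037 → |2.037 − 2.000| = 0.037
IV: 2.97/1.72 ≈ 1.727 → |1.727 − 2.000| = 0.273

III, I, II, IV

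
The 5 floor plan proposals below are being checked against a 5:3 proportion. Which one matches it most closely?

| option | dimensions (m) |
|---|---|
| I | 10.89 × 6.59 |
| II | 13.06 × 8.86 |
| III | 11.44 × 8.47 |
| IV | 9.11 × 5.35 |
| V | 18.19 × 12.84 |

I

Ratios (long/short): I ≈ 1.653; II ≈ 1.474; III ≈ 1.351; IV ≈ 1.703; V ≈ 1.417.
5:3 ≈ 1.667; option I is nearest (Δ 0.014).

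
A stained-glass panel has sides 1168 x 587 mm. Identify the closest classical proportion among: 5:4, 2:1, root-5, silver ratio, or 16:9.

2:1

1168/587 ≈ 1.990. Nearest candidates are 2:1 (2.000, off by 0.010) and 16:9 (1.778, off by 0.212).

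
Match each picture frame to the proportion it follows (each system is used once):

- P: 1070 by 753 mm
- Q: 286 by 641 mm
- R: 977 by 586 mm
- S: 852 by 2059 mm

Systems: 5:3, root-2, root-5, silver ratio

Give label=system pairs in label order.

P=root-2, Q=root-5, R=5:3, S=silver ratio

P = 1070/753 ≈ 1.421 → root-2 (1.414)
Q = 641/286 ≈ 2.241 → root-5 (2.236)
R = 977/586 ≈ 1.667 → 5:3 (1.667)
S = 2059/852 ≈ 2.417 → silver ratio (2.414)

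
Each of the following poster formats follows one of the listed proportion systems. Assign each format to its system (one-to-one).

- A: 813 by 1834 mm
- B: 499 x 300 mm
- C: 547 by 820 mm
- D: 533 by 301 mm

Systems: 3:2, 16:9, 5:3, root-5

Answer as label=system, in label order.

Ratios: A ≈ 2.256; B ≈ 1.663; C ≈ 1.499; D ≈ 1.771.
Targets: 3:2 ≈ 1.500; 16:9 ≈ 1.778; 5:3 ≈ 1.667; root-5 ≈ 2.236.

A=root-5, B=5:3, C=3:2, D=16:9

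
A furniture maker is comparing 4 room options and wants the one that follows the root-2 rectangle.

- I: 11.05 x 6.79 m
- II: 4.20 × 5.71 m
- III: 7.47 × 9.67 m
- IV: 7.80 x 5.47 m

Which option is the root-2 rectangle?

Ratios (long/short): I ≈ 1.627; II ≈ 1.360; III ≈ 1.295; IV ≈ 1.426.
root-2 ≈ 1.414; option IV is nearest (Δ 0.012).

IV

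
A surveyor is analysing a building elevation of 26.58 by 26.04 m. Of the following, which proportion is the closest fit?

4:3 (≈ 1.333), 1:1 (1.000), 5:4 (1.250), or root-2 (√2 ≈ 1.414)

1:1

26.58/26.04 ≈ 1.021. Nearest candidates are 1:1 (1.000, off by 0.021) and 5:4 (1.250, off by 0.229).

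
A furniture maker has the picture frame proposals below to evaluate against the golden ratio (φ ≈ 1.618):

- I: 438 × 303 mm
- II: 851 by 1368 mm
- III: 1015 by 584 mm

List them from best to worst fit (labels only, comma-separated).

I: 438/303 ≈ 1.446 → |1.446 − 1.618| = 0.172
II: 1368/851 ≈ 1.608 → |1.608 − 1.618| = 0.010
III: 1015/584 ≈ 1.738 → |1.738 − 1.618| = 0.120

II, III, I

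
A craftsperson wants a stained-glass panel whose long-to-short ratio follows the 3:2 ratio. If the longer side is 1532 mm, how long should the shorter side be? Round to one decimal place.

3:2 = 1.50000.
Shorter side = 1532 ÷ 1.50000 ≈ 1021.333 → 1021.3 mm.

1021.3 mm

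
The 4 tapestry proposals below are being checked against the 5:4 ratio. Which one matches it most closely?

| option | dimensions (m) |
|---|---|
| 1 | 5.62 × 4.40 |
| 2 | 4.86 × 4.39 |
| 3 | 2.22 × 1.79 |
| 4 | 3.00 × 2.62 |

3

Ratios (long/short): 1 ≈ 1.277; 2 ≈ 1.107; 3 ≈ 1.240; 4 ≈ 1.145.
5:4 ≈ 1.250; option 3 is nearest (Δ 0.010).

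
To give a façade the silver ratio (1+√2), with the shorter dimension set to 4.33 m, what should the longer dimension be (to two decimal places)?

10.45 m

silver ratio ≈ 2.41421.
Longer side = 4.33 × 2.41421 ≈ 10.4535 → 10.45 m.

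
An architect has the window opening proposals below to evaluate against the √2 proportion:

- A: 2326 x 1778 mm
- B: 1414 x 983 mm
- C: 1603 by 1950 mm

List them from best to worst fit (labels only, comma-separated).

A: 2326/1778 ≈ 1.308 → |1.308 − 1.414| = 0.106
B: 1414/983 ≈ 1.438 → |1.438 − 1.414| = 0.024
C: 1950/1603 ≈ 1.216 → |1.216 − 1.414| = 0.198

B, A, C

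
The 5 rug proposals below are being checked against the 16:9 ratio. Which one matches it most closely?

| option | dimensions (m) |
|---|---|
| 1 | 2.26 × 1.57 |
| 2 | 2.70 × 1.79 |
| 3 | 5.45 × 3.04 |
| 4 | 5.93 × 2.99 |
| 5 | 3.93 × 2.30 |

Target 16:9 ≈ 1.778.
1: 1.439 (Δ0.339)  2: 1.508 (Δ0.270)  3: 1.793 (Δ0.015)  4: 1.983 (Δ0.205)  5: 1.709 (Δ0.069)

3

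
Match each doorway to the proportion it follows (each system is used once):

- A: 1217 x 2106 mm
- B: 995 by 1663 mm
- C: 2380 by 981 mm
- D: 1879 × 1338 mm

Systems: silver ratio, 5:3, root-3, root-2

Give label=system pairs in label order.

A=root-3, B=5:3, C=silver ratio, D=root-2

Ratios: A ≈ 1.730; B ≈ 1.671; C ≈ 2.426; D ≈ 1.404.
Targets: silver ratio ≈ 2.414; 5:3 ≈ 1.667; root-3 ≈ 1.732; root-2 ≈ 1.414.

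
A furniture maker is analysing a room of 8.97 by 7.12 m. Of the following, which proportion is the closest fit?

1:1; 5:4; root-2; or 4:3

8.97/7.12 ≈ 1.260. Nearest candidates are 5:4 (1.250, off by 0.010) and 4:3 (1.333, off by 0.073).

5:4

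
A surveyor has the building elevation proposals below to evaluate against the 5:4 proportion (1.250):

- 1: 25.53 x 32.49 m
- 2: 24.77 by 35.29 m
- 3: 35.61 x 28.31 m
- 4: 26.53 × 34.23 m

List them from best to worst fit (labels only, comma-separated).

3, 1, 4, 2

1: 32.49/25.53 ≈ 1.273 → |1.273 − 1.250| = 0.023
2: 35.29/24.77 ≈ 1.425 → |1.425 − 1.250| = 0.175
3: 35.61/28.31 ≈ 1.258 → |1.258 − 1.250| = 0.008
4: 34.23/26.53 ≈ 1.290 → |1.290 − 1.250| = 0.040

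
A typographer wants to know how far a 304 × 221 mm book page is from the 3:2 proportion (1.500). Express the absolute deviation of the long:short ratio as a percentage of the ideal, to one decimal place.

Ratio = 304 / 221 ≈ 1.3756.
Ideal 3:2 = 1.5000. |1.3756 − 1.5000| / 1.5000 ≈ 8.29% → 8.3%.

8.3%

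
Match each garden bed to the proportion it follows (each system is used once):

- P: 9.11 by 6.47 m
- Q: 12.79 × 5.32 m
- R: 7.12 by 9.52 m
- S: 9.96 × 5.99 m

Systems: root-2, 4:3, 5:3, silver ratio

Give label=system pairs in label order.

P = 9.11/6.47 ≈ 1.408 → root-2 (1.414)
Q = 12.79/5.32 ≈ 2.404 → silver ratio (2.414)
R = 9.52/7.12 ≈ 1.337 → 4:3 (1.333)
S = 9.96/5.99 ≈ 1.663 → 5:3 (1.667)

P=root-2, Q=silver ratio, R=4:3, S=5:3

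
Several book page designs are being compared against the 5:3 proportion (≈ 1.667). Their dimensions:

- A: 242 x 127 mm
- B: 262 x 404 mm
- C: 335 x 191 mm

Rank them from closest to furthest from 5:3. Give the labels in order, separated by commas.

A: 242/127 ≈ 1.906 → |1.906 − 1.667| = 0.239
B: 404/262 ≈ 1.542 → |1.542 − 1.667| = 0.125
C: 335/191 ≈ 1.754 → |1.754 − 1.667| = 0.087

C, B, A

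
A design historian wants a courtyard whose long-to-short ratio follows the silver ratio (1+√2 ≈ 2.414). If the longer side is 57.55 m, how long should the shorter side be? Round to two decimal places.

23.84 m

silver ratio ≈ 2.41421.
Shorter side = 57.55 ÷ 2.41421 ≈ 23.8380 → 23.84 m.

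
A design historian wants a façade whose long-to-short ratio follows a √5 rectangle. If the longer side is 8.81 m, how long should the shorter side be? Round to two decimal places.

root-5 ≈ 2.23607.
Shorter side = 8.81 ÷ 2.23607 ≈ 3.9399 → 3.94 m.

3.94 m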